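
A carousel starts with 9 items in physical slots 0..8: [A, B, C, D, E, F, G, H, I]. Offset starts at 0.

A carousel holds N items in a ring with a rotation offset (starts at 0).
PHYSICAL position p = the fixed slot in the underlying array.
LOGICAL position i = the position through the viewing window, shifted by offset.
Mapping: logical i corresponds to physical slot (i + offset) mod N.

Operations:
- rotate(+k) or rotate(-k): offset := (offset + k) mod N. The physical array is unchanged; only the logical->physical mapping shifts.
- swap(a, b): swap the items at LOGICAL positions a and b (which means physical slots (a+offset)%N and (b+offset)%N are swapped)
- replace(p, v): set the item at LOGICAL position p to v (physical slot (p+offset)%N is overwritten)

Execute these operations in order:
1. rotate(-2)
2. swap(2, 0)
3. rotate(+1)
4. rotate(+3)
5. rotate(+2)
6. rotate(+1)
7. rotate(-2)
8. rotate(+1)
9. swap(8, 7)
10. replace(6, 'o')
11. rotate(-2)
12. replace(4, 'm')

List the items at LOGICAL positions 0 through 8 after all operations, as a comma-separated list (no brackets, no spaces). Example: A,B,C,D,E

Answer: D,C,E,F,m,A,I,H,o

Derivation:
After op 1 (rotate(-2)): offset=7, physical=[A,B,C,D,E,F,G,H,I], logical=[H,I,A,B,C,D,E,F,G]
After op 2 (swap(2, 0)): offset=7, physical=[H,B,C,D,E,F,G,A,I], logical=[A,I,H,B,C,D,E,F,G]
After op 3 (rotate(+1)): offset=8, physical=[H,B,C,D,E,F,G,A,I], logical=[I,H,B,C,D,E,F,G,A]
After op 4 (rotate(+3)): offset=2, physical=[H,B,C,D,E,F,G,A,I], logical=[C,D,E,F,G,A,I,H,B]
After op 5 (rotate(+2)): offset=4, physical=[H,B,C,D,E,F,G,A,I], logical=[E,F,G,A,I,H,B,C,D]
After op 6 (rotate(+1)): offset=5, physical=[H,B,C,D,E,F,G,A,I], logical=[F,G,A,I,H,B,C,D,E]
After op 7 (rotate(-2)): offset=3, physical=[H,B,C,D,E,F,G,A,I], logical=[D,E,F,G,A,I,H,B,C]
After op 8 (rotate(+1)): offset=4, physical=[H,B,C,D,E,F,G,A,I], logical=[E,F,G,A,I,H,B,C,D]
After op 9 (swap(8, 7)): offset=4, physical=[H,B,D,C,E,F,G,A,I], logical=[E,F,G,A,I,H,B,D,C]
After op 10 (replace(6, 'o')): offset=4, physical=[H,o,D,C,E,F,G,A,I], logical=[E,F,G,A,I,H,o,D,C]
After op 11 (rotate(-2)): offset=2, physical=[H,o,D,C,E,F,G,A,I], logical=[D,C,E,F,G,A,I,H,o]
After op 12 (replace(4, 'm')): offset=2, physical=[H,o,D,C,E,F,m,A,I], logical=[D,C,E,F,m,A,I,H,o]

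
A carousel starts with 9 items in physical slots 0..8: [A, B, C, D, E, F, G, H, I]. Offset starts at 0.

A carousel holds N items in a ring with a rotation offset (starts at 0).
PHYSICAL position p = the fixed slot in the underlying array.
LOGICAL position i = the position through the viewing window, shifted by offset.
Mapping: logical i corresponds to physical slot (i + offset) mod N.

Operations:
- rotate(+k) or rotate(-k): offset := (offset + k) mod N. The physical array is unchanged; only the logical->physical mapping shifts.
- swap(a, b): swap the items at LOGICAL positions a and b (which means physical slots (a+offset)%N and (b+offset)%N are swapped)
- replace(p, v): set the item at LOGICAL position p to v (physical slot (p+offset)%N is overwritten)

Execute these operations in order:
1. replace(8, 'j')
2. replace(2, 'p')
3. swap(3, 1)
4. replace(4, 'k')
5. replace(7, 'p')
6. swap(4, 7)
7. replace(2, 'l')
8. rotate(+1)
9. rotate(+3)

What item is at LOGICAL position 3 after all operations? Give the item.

Answer: k

Derivation:
After op 1 (replace(8, 'j')): offset=0, physical=[A,B,C,D,E,F,G,H,j], logical=[A,B,C,D,E,F,G,H,j]
After op 2 (replace(2, 'p')): offset=0, physical=[A,B,p,D,E,F,G,H,j], logical=[A,B,p,D,E,F,G,H,j]
After op 3 (swap(3, 1)): offset=0, physical=[A,D,p,B,E,F,G,H,j], logical=[A,D,p,B,E,F,G,H,j]
After op 4 (replace(4, 'k')): offset=0, physical=[A,D,p,B,k,F,G,H,j], logical=[A,D,p,B,k,F,G,H,j]
After op 5 (replace(7, 'p')): offset=0, physical=[A,D,p,B,k,F,G,p,j], logical=[A,D,p,B,k,F,G,p,j]
After op 6 (swap(4, 7)): offset=0, physical=[A,D,p,B,p,F,G,k,j], logical=[A,D,p,B,p,F,G,k,j]
After op 7 (replace(2, 'l')): offset=0, physical=[A,D,l,B,p,F,G,k,j], logical=[A,D,l,B,p,F,G,k,j]
After op 8 (rotate(+1)): offset=1, physical=[A,D,l,B,p,F,G,k,j], logical=[D,l,B,p,F,G,k,j,A]
After op 9 (rotate(+3)): offset=4, physical=[A,D,l,B,p,F,G,k,j], logical=[p,F,G,k,j,A,D,l,B]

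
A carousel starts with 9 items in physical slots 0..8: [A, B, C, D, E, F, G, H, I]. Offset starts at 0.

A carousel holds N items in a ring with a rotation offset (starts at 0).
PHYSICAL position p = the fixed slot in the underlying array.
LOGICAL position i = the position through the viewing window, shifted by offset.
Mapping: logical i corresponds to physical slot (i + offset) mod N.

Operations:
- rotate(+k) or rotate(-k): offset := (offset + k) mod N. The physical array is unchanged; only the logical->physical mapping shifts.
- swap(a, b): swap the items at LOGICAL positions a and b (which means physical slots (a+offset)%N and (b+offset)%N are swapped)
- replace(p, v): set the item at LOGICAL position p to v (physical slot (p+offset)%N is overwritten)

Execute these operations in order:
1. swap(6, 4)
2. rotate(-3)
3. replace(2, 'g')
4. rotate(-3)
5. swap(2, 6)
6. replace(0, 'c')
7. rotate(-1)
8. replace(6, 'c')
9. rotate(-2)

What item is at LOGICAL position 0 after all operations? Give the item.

After op 1 (swap(6, 4)): offset=0, physical=[A,B,C,D,G,F,E,H,I], logical=[A,B,C,D,G,F,E,H,I]
After op 2 (rotate(-3)): offset=6, physical=[A,B,C,D,G,F,E,H,I], logical=[E,H,I,A,B,C,D,G,F]
After op 3 (replace(2, 'g')): offset=6, physical=[A,B,C,D,G,F,E,H,g], logical=[E,H,g,A,B,C,D,G,F]
After op 4 (rotate(-3)): offset=3, physical=[A,B,C,D,G,F,E,H,g], logical=[D,G,F,E,H,g,A,B,C]
After op 5 (swap(2, 6)): offset=3, physical=[F,B,C,D,G,A,E,H,g], logical=[D,G,A,E,H,g,F,B,C]
After op 6 (replace(0, 'c')): offset=3, physical=[F,B,C,c,G,A,E,H,g], logical=[c,G,A,E,H,g,F,B,C]
After op 7 (rotate(-1)): offset=2, physical=[F,B,C,c,G,A,E,H,g], logical=[C,c,G,A,E,H,g,F,B]
After op 8 (replace(6, 'c')): offset=2, physical=[F,B,C,c,G,A,E,H,c], logical=[C,c,G,A,E,H,c,F,B]
After op 9 (rotate(-2)): offset=0, physical=[F,B,C,c,G,A,E,H,c], logical=[F,B,C,c,G,A,E,H,c]

Answer: F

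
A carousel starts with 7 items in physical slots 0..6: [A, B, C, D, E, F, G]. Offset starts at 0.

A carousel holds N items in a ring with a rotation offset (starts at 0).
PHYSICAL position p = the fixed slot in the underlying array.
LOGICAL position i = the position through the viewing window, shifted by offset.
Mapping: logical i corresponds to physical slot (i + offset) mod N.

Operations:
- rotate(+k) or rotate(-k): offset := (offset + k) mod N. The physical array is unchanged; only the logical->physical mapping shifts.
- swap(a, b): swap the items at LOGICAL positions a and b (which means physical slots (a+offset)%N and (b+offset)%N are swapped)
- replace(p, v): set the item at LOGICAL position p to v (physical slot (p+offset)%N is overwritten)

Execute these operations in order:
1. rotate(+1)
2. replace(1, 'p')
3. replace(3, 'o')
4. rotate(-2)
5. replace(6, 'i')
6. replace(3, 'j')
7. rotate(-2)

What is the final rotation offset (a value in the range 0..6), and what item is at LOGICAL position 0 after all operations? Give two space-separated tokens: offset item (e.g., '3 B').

After op 1 (rotate(+1)): offset=1, physical=[A,B,C,D,E,F,G], logical=[B,C,D,E,F,G,A]
After op 2 (replace(1, 'p')): offset=1, physical=[A,B,p,D,E,F,G], logical=[B,p,D,E,F,G,A]
After op 3 (replace(3, 'o')): offset=1, physical=[A,B,p,D,o,F,G], logical=[B,p,D,o,F,G,A]
After op 4 (rotate(-2)): offset=6, physical=[A,B,p,D,o,F,G], logical=[G,A,B,p,D,o,F]
After op 5 (replace(6, 'i')): offset=6, physical=[A,B,p,D,o,i,G], logical=[G,A,B,p,D,o,i]
After op 6 (replace(3, 'j')): offset=6, physical=[A,B,j,D,o,i,G], logical=[G,A,B,j,D,o,i]
After op 7 (rotate(-2)): offset=4, physical=[A,B,j,D,o,i,G], logical=[o,i,G,A,B,j,D]

Answer: 4 o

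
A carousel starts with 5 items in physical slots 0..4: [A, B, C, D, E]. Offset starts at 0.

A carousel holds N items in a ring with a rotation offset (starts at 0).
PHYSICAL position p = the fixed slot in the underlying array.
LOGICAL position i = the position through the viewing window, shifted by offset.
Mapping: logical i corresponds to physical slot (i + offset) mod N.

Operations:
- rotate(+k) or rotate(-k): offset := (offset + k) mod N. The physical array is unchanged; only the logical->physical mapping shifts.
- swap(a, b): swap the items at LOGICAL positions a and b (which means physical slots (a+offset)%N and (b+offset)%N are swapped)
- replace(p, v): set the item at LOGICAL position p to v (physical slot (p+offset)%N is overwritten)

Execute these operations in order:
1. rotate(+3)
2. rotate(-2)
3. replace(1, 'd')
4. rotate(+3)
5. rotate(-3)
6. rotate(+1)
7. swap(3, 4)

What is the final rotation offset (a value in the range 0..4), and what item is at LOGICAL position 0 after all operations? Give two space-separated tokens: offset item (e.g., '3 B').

Answer: 2 d

Derivation:
After op 1 (rotate(+3)): offset=3, physical=[A,B,C,D,E], logical=[D,E,A,B,C]
After op 2 (rotate(-2)): offset=1, physical=[A,B,C,D,E], logical=[B,C,D,E,A]
After op 3 (replace(1, 'd')): offset=1, physical=[A,B,d,D,E], logical=[B,d,D,E,A]
After op 4 (rotate(+3)): offset=4, physical=[A,B,d,D,E], logical=[E,A,B,d,D]
After op 5 (rotate(-3)): offset=1, physical=[A,B,d,D,E], logical=[B,d,D,E,A]
After op 6 (rotate(+1)): offset=2, physical=[A,B,d,D,E], logical=[d,D,E,A,B]
After op 7 (swap(3, 4)): offset=2, physical=[B,A,d,D,E], logical=[d,D,E,B,A]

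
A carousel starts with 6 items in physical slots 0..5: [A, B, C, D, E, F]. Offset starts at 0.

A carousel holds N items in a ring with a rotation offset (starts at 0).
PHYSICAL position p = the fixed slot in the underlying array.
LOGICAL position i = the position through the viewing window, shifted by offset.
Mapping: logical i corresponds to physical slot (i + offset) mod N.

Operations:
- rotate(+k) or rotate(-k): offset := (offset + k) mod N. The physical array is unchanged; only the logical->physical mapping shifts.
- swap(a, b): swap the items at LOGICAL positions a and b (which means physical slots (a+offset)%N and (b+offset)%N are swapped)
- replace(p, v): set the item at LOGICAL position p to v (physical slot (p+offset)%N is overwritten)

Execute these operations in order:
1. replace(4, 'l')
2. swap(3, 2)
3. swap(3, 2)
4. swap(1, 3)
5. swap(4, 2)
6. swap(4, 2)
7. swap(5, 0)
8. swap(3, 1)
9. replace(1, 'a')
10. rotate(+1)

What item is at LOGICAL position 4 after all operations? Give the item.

After op 1 (replace(4, 'l')): offset=0, physical=[A,B,C,D,l,F], logical=[A,B,C,D,l,F]
After op 2 (swap(3, 2)): offset=0, physical=[A,B,D,C,l,F], logical=[A,B,D,C,l,F]
After op 3 (swap(3, 2)): offset=0, physical=[A,B,C,D,l,F], logical=[A,B,C,D,l,F]
After op 4 (swap(1, 3)): offset=0, physical=[A,D,C,B,l,F], logical=[A,D,C,B,l,F]
After op 5 (swap(4, 2)): offset=0, physical=[A,D,l,B,C,F], logical=[A,D,l,B,C,F]
After op 6 (swap(4, 2)): offset=0, physical=[A,D,C,B,l,F], logical=[A,D,C,B,l,F]
After op 7 (swap(5, 0)): offset=0, physical=[F,D,C,B,l,A], logical=[F,D,C,B,l,A]
After op 8 (swap(3, 1)): offset=0, physical=[F,B,C,D,l,A], logical=[F,B,C,D,l,A]
After op 9 (replace(1, 'a')): offset=0, physical=[F,a,C,D,l,A], logical=[F,a,C,D,l,A]
After op 10 (rotate(+1)): offset=1, physical=[F,a,C,D,l,A], logical=[a,C,D,l,A,F]

Answer: A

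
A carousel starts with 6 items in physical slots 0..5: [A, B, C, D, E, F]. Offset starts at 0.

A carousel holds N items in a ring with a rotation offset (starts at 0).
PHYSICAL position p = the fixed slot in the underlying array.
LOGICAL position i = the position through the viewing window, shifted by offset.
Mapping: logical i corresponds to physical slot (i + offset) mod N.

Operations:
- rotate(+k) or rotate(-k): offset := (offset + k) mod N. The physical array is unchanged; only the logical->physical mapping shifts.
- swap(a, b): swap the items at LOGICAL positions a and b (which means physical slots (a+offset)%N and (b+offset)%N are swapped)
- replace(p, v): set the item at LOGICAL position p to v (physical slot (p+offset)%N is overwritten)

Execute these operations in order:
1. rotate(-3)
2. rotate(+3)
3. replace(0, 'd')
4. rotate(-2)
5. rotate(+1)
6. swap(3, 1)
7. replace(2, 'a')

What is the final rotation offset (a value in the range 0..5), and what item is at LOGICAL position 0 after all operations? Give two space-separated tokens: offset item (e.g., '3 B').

After op 1 (rotate(-3)): offset=3, physical=[A,B,C,D,E,F], logical=[D,E,F,A,B,C]
After op 2 (rotate(+3)): offset=0, physical=[A,B,C,D,E,F], logical=[A,B,C,D,E,F]
After op 3 (replace(0, 'd')): offset=0, physical=[d,B,C,D,E,F], logical=[d,B,C,D,E,F]
After op 4 (rotate(-2)): offset=4, physical=[d,B,C,D,E,F], logical=[E,F,d,B,C,D]
After op 5 (rotate(+1)): offset=5, physical=[d,B,C,D,E,F], logical=[F,d,B,C,D,E]
After op 6 (swap(3, 1)): offset=5, physical=[C,B,d,D,E,F], logical=[F,C,B,d,D,E]
After op 7 (replace(2, 'a')): offset=5, physical=[C,a,d,D,E,F], logical=[F,C,a,d,D,E]

Answer: 5 F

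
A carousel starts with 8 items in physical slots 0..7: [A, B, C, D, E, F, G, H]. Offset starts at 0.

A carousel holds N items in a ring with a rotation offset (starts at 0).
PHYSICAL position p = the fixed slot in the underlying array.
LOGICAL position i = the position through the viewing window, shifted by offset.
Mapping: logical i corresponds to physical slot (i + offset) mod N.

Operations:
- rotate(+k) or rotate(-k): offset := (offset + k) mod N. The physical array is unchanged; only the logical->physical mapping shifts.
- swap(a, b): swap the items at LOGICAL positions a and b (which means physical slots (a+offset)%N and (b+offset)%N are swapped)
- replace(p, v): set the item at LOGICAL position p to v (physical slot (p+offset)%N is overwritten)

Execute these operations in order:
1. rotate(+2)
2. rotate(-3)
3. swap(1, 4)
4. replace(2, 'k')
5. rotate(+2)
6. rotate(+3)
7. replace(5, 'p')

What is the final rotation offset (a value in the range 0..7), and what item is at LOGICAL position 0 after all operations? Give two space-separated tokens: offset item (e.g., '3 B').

Answer: 4 E

Derivation:
After op 1 (rotate(+2)): offset=2, physical=[A,B,C,D,E,F,G,H], logical=[C,D,E,F,G,H,A,B]
After op 2 (rotate(-3)): offset=7, physical=[A,B,C,D,E,F,G,H], logical=[H,A,B,C,D,E,F,G]
After op 3 (swap(1, 4)): offset=7, physical=[D,B,C,A,E,F,G,H], logical=[H,D,B,C,A,E,F,G]
After op 4 (replace(2, 'k')): offset=7, physical=[D,k,C,A,E,F,G,H], logical=[H,D,k,C,A,E,F,G]
After op 5 (rotate(+2)): offset=1, physical=[D,k,C,A,E,F,G,H], logical=[k,C,A,E,F,G,H,D]
After op 6 (rotate(+3)): offset=4, physical=[D,k,C,A,E,F,G,H], logical=[E,F,G,H,D,k,C,A]
After op 7 (replace(5, 'p')): offset=4, physical=[D,p,C,A,E,F,G,H], logical=[E,F,G,H,D,p,C,A]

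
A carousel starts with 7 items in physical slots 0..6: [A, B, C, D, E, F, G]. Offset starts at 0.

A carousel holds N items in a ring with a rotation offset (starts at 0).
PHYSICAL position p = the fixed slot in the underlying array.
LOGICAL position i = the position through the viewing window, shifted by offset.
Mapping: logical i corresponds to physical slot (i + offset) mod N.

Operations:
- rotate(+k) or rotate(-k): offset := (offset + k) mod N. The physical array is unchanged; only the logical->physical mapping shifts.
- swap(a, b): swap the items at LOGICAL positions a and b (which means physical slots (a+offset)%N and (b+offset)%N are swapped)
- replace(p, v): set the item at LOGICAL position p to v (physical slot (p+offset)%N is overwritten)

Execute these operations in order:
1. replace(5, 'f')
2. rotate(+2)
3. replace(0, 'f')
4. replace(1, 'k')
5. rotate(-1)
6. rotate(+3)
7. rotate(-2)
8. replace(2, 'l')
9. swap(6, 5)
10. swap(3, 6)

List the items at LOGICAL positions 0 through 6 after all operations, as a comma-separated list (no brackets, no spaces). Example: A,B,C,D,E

Answer: f,k,l,A,G,B,f

Derivation:
After op 1 (replace(5, 'f')): offset=0, physical=[A,B,C,D,E,f,G], logical=[A,B,C,D,E,f,G]
After op 2 (rotate(+2)): offset=2, physical=[A,B,C,D,E,f,G], logical=[C,D,E,f,G,A,B]
After op 3 (replace(0, 'f')): offset=2, physical=[A,B,f,D,E,f,G], logical=[f,D,E,f,G,A,B]
After op 4 (replace(1, 'k')): offset=2, physical=[A,B,f,k,E,f,G], logical=[f,k,E,f,G,A,B]
After op 5 (rotate(-1)): offset=1, physical=[A,B,f,k,E,f,G], logical=[B,f,k,E,f,G,A]
After op 6 (rotate(+3)): offset=4, physical=[A,B,f,k,E,f,G], logical=[E,f,G,A,B,f,k]
After op 7 (rotate(-2)): offset=2, physical=[A,B,f,k,E,f,G], logical=[f,k,E,f,G,A,B]
After op 8 (replace(2, 'l')): offset=2, physical=[A,B,f,k,l,f,G], logical=[f,k,l,f,G,A,B]
After op 9 (swap(6, 5)): offset=2, physical=[B,A,f,k,l,f,G], logical=[f,k,l,f,G,B,A]
After op 10 (swap(3, 6)): offset=2, physical=[B,f,f,k,l,A,G], logical=[f,k,l,A,G,B,f]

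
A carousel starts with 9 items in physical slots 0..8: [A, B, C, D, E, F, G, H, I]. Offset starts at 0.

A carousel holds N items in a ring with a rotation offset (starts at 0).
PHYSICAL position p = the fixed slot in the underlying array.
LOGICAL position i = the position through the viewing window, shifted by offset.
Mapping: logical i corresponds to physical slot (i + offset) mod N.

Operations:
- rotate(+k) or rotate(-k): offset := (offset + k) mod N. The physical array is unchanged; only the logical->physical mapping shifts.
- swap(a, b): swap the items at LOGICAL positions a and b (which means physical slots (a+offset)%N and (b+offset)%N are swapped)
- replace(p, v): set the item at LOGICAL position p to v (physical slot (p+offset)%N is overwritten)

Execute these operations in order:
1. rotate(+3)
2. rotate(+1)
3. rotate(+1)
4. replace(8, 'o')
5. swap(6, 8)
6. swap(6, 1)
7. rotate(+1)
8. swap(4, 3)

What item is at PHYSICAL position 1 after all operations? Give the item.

After op 1 (rotate(+3)): offset=3, physical=[A,B,C,D,E,F,G,H,I], logical=[D,E,F,G,H,I,A,B,C]
After op 2 (rotate(+1)): offset=4, physical=[A,B,C,D,E,F,G,H,I], logical=[E,F,G,H,I,A,B,C,D]
After op 3 (rotate(+1)): offset=5, physical=[A,B,C,D,E,F,G,H,I], logical=[F,G,H,I,A,B,C,D,E]
After op 4 (replace(8, 'o')): offset=5, physical=[A,B,C,D,o,F,G,H,I], logical=[F,G,H,I,A,B,C,D,o]
After op 5 (swap(6, 8)): offset=5, physical=[A,B,o,D,C,F,G,H,I], logical=[F,G,H,I,A,B,o,D,C]
After op 6 (swap(6, 1)): offset=5, physical=[A,B,G,D,C,F,o,H,I], logical=[F,o,H,I,A,B,G,D,C]
After op 7 (rotate(+1)): offset=6, physical=[A,B,G,D,C,F,o,H,I], logical=[o,H,I,A,B,G,D,C,F]
After op 8 (swap(4, 3)): offset=6, physical=[B,A,G,D,C,F,o,H,I], logical=[o,H,I,B,A,G,D,C,F]

Answer: A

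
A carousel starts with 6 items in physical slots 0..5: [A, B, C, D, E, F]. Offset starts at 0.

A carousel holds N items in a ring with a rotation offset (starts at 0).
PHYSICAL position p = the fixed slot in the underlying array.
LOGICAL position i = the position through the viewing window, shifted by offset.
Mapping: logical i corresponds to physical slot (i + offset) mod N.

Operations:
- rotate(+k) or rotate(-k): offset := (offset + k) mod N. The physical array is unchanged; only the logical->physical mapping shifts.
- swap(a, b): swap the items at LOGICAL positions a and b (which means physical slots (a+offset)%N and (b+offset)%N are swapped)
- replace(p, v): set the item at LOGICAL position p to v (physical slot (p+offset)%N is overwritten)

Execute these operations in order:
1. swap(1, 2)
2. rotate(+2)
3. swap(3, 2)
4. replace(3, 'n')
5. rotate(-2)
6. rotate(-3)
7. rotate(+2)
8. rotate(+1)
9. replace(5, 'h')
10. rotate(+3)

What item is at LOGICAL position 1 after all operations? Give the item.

Answer: F

Derivation:
After op 1 (swap(1, 2)): offset=0, physical=[A,C,B,D,E,F], logical=[A,C,B,D,E,F]
After op 2 (rotate(+2)): offset=2, physical=[A,C,B,D,E,F], logical=[B,D,E,F,A,C]
After op 3 (swap(3, 2)): offset=2, physical=[A,C,B,D,F,E], logical=[B,D,F,E,A,C]
After op 4 (replace(3, 'n')): offset=2, physical=[A,C,B,D,F,n], logical=[B,D,F,n,A,C]
After op 5 (rotate(-2)): offset=0, physical=[A,C,B,D,F,n], logical=[A,C,B,D,F,n]
After op 6 (rotate(-3)): offset=3, physical=[A,C,B,D,F,n], logical=[D,F,n,A,C,B]
After op 7 (rotate(+2)): offset=5, physical=[A,C,B,D,F,n], logical=[n,A,C,B,D,F]
After op 8 (rotate(+1)): offset=0, physical=[A,C,B,D,F,n], logical=[A,C,B,D,F,n]
After op 9 (replace(5, 'h')): offset=0, physical=[A,C,B,D,F,h], logical=[A,C,B,D,F,h]
After op 10 (rotate(+3)): offset=3, physical=[A,C,B,D,F,h], logical=[D,F,h,A,C,B]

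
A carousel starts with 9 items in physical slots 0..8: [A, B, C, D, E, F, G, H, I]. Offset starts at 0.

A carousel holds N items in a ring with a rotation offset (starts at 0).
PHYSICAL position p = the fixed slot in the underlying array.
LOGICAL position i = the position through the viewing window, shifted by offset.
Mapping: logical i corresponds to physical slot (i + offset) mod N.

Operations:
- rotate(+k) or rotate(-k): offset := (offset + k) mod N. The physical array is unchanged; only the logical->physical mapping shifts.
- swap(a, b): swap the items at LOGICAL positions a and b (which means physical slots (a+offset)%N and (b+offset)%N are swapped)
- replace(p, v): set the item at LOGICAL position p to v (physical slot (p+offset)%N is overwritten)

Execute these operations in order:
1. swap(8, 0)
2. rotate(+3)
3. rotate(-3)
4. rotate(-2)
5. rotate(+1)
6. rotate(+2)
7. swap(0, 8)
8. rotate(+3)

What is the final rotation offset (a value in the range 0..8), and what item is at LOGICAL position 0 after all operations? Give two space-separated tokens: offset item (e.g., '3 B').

Answer: 4 E

Derivation:
After op 1 (swap(8, 0)): offset=0, physical=[I,B,C,D,E,F,G,H,A], logical=[I,B,C,D,E,F,G,H,A]
After op 2 (rotate(+3)): offset=3, physical=[I,B,C,D,E,F,G,H,A], logical=[D,E,F,G,H,A,I,B,C]
After op 3 (rotate(-3)): offset=0, physical=[I,B,C,D,E,F,G,H,A], logical=[I,B,C,D,E,F,G,H,A]
After op 4 (rotate(-2)): offset=7, physical=[I,B,C,D,E,F,G,H,A], logical=[H,A,I,B,C,D,E,F,G]
After op 5 (rotate(+1)): offset=8, physical=[I,B,C,D,E,F,G,H,A], logical=[A,I,B,C,D,E,F,G,H]
After op 6 (rotate(+2)): offset=1, physical=[I,B,C,D,E,F,G,H,A], logical=[B,C,D,E,F,G,H,A,I]
After op 7 (swap(0, 8)): offset=1, physical=[B,I,C,D,E,F,G,H,A], logical=[I,C,D,E,F,G,H,A,B]
After op 8 (rotate(+3)): offset=4, physical=[B,I,C,D,E,F,G,H,A], logical=[E,F,G,H,A,B,I,C,D]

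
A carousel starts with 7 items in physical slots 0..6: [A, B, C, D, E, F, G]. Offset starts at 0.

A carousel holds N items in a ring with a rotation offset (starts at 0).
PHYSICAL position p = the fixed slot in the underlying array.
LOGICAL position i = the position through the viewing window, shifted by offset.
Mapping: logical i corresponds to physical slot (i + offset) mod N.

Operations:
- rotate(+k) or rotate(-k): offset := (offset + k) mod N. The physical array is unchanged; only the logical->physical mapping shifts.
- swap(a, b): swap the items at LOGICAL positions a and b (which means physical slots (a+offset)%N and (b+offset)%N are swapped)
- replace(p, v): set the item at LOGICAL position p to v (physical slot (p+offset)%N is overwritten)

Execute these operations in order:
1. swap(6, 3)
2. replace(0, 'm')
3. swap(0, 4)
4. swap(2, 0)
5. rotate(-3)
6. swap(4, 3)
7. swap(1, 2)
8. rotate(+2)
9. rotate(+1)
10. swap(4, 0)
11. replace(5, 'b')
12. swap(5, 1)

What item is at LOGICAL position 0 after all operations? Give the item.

Answer: m

Derivation:
After op 1 (swap(6, 3)): offset=0, physical=[A,B,C,G,E,F,D], logical=[A,B,C,G,E,F,D]
After op 2 (replace(0, 'm')): offset=0, physical=[m,B,C,G,E,F,D], logical=[m,B,C,G,E,F,D]
After op 3 (swap(0, 4)): offset=0, physical=[E,B,C,G,m,F,D], logical=[E,B,C,G,m,F,D]
After op 4 (swap(2, 0)): offset=0, physical=[C,B,E,G,m,F,D], logical=[C,B,E,G,m,F,D]
After op 5 (rotate(-3)): offset=4, physical=[C,B,E,G,m,F,D], logical=[m,F,D,C,B,E,G]
After op 6 (swap(4, 3)): offset=4, physical=[B,C,E,G,m,F,D], logical=[m,F,D,B,C,E,G]
After op 7 (swap(1, 2)): offset=4, physical=[B,C,E,G,m,D,F], logical=[m,D,F,B,C,E,G]
After op 8 (rotate(+2)): offset=6, physical=[B,C,E,G,m,D,F], logical=[F,B,C,E,G,m,D]
After op 9 (rotate(+1)): offset=0, physical=[B,C,E,G,m,D,F], logical=[B,C,E,G,m,D,F]
After op 10 (swap(4, 0)): offset=0, physical=[m,C,E,G,B,D,F], logical=[m,C,E,G,B,D,F]
After op 11 (replace(5, 'b')): offset=0, physical=[m,C,E,G,B,b,F], logical=[m,C,E,G,B,b,F]
After op 12 (swap(5, 1)): offset=0, physical=[m,b,E,G,B,C,F], logical=[m,b,E,G,B,C,F]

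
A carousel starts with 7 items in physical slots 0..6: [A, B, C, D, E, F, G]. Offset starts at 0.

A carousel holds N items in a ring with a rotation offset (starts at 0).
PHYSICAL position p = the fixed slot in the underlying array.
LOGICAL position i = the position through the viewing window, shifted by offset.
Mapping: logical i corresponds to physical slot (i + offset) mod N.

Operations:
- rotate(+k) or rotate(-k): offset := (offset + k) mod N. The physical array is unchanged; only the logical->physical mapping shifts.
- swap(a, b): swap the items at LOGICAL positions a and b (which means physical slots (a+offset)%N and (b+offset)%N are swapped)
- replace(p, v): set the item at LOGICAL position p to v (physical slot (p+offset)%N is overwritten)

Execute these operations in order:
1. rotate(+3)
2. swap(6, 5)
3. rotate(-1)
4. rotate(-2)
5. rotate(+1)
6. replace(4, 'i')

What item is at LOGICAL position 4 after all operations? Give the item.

After op 1 (rotate(+3)): offset=3, physical=[A,B,C,D,E,F,G], logical=[D,E,F,G,A,B,C]
After op 2 (swap(6, 5)): offset=3, physical=[A,C,B,D,E,F,G], logical=[D,E,F,G,A,C,B]
After op 3 (rotate(-1)): offset=2, physical=[A,C,B,D,E,F,G], logical=[B,D,E,F,G,A,C]
After op 4 (rotate(-2)): offset=0, physical=[A,C,B,D,E,F,G], logical=[A,C,B,D,E,F,G]
After op 5 (rotate(+1)): offset=1, physical=[A,C,B,D,E,F,G], logical=[C,B,D,E,F,G,A]
After op 6 (replace(4, 'i')): offset=1, physical=[A,C,B,D,E,i,G], logical=[C,B,D,E,i,G,A]

Answer: i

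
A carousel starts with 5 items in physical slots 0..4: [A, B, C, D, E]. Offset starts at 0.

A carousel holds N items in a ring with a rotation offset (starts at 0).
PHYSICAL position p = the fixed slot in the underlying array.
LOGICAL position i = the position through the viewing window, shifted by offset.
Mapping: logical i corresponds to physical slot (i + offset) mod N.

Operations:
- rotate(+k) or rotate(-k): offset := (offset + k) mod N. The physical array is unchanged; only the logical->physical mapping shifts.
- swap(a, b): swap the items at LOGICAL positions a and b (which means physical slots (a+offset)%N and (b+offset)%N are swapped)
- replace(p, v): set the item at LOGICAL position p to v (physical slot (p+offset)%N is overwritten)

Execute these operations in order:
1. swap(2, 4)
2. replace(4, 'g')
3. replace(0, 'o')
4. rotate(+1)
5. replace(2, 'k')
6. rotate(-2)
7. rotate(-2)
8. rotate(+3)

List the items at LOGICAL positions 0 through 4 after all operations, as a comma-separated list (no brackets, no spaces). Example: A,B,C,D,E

After op 1 (swap(2, 4)): offset=0, physical=[A,B,E,D,C], logical=[A,B,E,D,C]
After op 2 (replace(4, 'g')): offset=0, physical=[A,B,E,D,g], logical=[A,B,E,D,g]
After op 3 (replace(0, 'o')): offset=0, physical=[o,B,E,D,g], logical=[o,B,E,D,g]
After op 4 (rotate(+1)): offset=1, physical=[o,B,E,D,g], logical=[B,E,D,g,o]
After op 5 (replace(2, 'k')): offset=1, physical=[o,B,E,k,g], logical=[B,E,k,g,o]
After op 6 (rotate(-2)): offset=4, physical=[o,B,E,k,g], logical=[g,o,B,E,k]
After op 7 (rotate(-2)): offset=2, physical=[o,B,E,k,g], logical=[E,k,g,o,B]
After op 8 (rotate(+3)): offset=0, physical=[o,B,E,k,g], logical=[o,B,E,k,g]

Answer: o,B,E,k,g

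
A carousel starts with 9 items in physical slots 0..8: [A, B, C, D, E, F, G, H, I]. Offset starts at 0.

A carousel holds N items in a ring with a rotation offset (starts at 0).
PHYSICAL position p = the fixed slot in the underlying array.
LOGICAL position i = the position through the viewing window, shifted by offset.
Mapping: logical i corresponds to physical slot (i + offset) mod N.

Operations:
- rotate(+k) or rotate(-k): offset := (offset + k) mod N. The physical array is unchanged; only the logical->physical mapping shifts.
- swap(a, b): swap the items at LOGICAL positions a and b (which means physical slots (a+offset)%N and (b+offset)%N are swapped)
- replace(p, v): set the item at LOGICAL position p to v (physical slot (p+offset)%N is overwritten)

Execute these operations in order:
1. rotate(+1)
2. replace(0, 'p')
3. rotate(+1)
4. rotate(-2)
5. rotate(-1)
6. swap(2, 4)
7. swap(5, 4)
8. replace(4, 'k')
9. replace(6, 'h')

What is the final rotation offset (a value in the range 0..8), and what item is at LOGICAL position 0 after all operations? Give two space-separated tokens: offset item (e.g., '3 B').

After op 1 (rotate(+1)): offset=1, physical=[A,B,C,D,E,F,G,H,I], logical=[B,C,D,E,F,G,H,I,A]
After op 2 (replace(0, 'p')): offset=1, physical=[A,p,C,D,E,F,G,H,I], logical=[p,C,D,E,F,G,H,I,A]
After op 3 (rotate(+1)): offset=2, physical=[A,p,C,D,E,F,G,H,I], logical=[C,D,E,F,G,H,I,A,p]
After op 4 (rotate(-2)): offset=0, physical=[A,p,C,D,E,F,G,H,I], logical=[A,p,C,D,E,F,G,H,I]
After op 5 (rotate(-1)): offset=8, physical=[A,p,C,D,E,F,G,H,I], logical=[I,A,p,C,D,E,F,G,H]
After op 6 (swap(2, 4)): offset=8, physical=[A,D,C,p,E,F,G,H,I], logical=[I,A,D,C,p,E,F,G,H]
After op 7 (swap(5, 4)): offset=8, physical=[A,D,C,E,p,F,G,H,I], logical=[I,A,D,C,E,p,F,G,H]
After op 8 (replace(4, 'k')): offset=8, physical=[A,D,C,k,p,F,G,H,I], logical=[I,A,D,C,k,p,F,G,H]
After op 9 (replace(6, 'h')): offset=8, physical=[A,D,C,k,p,h,G,H,I], logical=[I,A,D,C,k,p,h,G,H]

Answer: 8 I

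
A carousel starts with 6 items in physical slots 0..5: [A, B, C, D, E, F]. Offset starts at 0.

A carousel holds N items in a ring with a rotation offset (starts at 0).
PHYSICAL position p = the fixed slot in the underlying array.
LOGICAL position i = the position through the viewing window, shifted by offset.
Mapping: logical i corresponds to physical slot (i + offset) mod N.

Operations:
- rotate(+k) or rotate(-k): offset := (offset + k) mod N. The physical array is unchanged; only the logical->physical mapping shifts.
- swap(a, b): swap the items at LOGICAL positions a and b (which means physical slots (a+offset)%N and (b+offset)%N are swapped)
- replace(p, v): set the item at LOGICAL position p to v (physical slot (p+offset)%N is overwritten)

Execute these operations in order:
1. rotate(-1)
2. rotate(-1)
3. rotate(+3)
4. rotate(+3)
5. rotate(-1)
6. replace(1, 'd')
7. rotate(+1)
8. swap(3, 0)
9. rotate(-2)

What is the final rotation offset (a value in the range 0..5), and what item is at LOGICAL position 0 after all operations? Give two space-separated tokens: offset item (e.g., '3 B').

After op 1 (rotate(-1)): offset=5, physical=[A,B,C,D,E,F], logical=[F,A,B,C,D,E]
After op 2 (rotate(-1)): offset=4, physical=[A,B,C,D,E,F], logical=[E,F,A,B,C,D]
After op 3 (rotate(+3)): offset=1, physical=[A,B,C,D,E,F], logical=[B,C,D,E,F,A]
After op 4 (rotate(+3)): offset=4, physical=[A,B,C,D,E,F], logical=[E,F,A,B,C,D]
After op 5 (rotate(-1)): offset=3, physical=[A,B,C,D,E,F], logical=[D,E,F,A,B,C]
After op 6 (replace(1, 'd')): offset=3, physical=[A,B,C,D,d,F], logical=[D,d,F,A,B,C]
After op 7 (rotate(+1)): offset=4, physical=[A,B,C,D,d,F], logical=[d,F,A,B,C,D]
After op 8 (swap(3, 0)): offset=4, physical=[A,d,C,D,B,F], logical=[B,F,A,d,C,D]
After op 9 (rotate(-2)): offset=2, physical=[A,d,C,D,B,F], logical=[C,D,B,F,A,d]

Answer: 2 C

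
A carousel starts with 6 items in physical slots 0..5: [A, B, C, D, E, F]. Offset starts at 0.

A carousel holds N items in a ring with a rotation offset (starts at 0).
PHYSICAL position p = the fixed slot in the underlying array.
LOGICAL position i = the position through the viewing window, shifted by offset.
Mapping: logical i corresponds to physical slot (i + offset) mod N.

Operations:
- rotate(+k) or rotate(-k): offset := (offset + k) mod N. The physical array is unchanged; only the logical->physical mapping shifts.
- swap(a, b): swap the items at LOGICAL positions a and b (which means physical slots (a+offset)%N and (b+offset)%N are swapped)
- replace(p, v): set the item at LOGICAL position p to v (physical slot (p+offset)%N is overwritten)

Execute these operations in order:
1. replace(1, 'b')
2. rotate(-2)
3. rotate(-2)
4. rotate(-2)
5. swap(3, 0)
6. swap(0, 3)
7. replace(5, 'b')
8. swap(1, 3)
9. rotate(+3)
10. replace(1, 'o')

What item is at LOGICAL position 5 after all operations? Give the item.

Answer: C

Derivation:
After op 1 (replace(1, 'b')): offset=0, physical=[A,b,C,D,E,F], logical=[A,b,C,D,E,F]
After op 2 (rotate(-2)): offset=4, physical=[A,b,C,D,E,F], logical=[E,F,A,b,C,D]
After op 3 (rotate(-2)): offset=2, physical=[A,b,C,D,E,F], logical=[C,D,E,F,A,b]
After op 4 (rotate(-2)): offset=0, physical=[A,b,C,D,E,F], logical=[A,b,C,D,E,F]
After op 5 (swap(3, 0)): offset=0, physical=[D,b,C,A,E,F], logical=[D,b,C,A,E,F]
After op 6 (swap(0, 3)): offset=0, physical=[A,b,C,D,E,F], logical=[A,b,C,D,E,F]
After op 7 (replace(5, 'b')): offset=0, physical=[A,b,C,D,E,b], logical=[A,b,C,D,E,b]
After op 8 (swap(1, 3)): offset=0, physical=[A,D,C,b,E,b], logical=[A,D,C,b,E,b]
After op 9 (rotate(+3)): offset=3, physical=[A,D,C,b,E,b], logical=[b,E,b,A,D,C]
After op 10 (replace(1, 'o')): offset=3, physical=[A,D,C,b,o,b], logical=[b,o,b,A,D,C]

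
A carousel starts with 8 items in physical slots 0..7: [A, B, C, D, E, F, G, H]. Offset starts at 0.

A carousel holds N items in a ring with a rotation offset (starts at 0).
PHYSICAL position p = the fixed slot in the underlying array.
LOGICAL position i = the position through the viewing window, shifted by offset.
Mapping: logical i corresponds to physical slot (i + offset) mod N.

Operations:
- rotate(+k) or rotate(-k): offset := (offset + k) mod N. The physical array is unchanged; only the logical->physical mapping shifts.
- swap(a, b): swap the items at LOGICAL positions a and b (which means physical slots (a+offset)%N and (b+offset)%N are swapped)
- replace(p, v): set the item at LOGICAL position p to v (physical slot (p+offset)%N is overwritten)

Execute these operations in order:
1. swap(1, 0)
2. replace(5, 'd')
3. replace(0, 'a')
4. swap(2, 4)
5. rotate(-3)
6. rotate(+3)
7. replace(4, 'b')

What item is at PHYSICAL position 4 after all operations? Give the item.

Answer: b

Derivation:
After op 1 (swap(1, 0)): offset=0, physical=[B,A,C,D,E,F,G,H], logical=[B,A,C,D,E,F,G,H]
After op 2 (replace(5, 'd')): offset=0, physical=[B,A,C,D,E,d,G,H], logical=[B,A,C,D,E,d,G,H]
After op 3 (replace(0, 'a')): offset=0, physical=[a,A,C,D,E,d,G,H], logical=[a,A,C,D,E,d,G,H]
After op 4 (swap(2, 4)): offset=0, physical=[a,A,E,D,C,d,G,H], logical=[a,A,E,D,C,d,G,H]
After op 5 (rotate(-3)): offset=5, physical=[a,A,E,D,C,d,G,H], logical=[d,G,H,a,A,E,D,C]
After op 6 (rotate(+3)): offset=0, physical=[a,A,E,D,C,d,G,H], logical=[a,A,E,D,C,d,G,H]
After op 7 (replace(4, 'b')): offset=0, physical=[a,A,E,D,b,d,G,H], logical=[a,A,E,D,b,d,G,H]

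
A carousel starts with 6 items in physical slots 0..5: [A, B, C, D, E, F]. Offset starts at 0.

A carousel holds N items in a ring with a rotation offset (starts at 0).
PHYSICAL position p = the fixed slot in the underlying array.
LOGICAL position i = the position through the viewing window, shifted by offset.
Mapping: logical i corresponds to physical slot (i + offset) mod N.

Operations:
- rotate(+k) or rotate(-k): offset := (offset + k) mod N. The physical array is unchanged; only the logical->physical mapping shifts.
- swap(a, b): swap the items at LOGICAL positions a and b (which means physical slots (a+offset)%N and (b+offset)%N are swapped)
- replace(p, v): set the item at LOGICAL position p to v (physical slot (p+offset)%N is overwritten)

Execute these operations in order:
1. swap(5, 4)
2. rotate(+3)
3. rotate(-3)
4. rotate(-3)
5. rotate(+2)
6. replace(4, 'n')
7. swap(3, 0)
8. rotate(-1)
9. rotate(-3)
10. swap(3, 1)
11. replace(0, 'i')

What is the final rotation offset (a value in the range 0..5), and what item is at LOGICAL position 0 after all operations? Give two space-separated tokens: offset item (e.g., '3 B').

After op 1 (swap(5, 4)): offset=0, physical=[A,B,C,D,F,E], logical=[A,B,C,D,F,E]
After op 2 (rotate(+3)): offset=3, physical=[A,B,C,D,F,E], logical=[D,F,E,A,B,C]
After op 3 (rotate(-3)): offset=0, physical=[A,B,C,D,F,E], logical=[A,B,C,D,F,E]
After op 4 (rotate(-3)): offset=3, physical=[A,B,C,D,F,E], logical=[D,F,E,A,B,C]
After op 5 (rotate(+2)): offset=5, physical=[A,B,C,D,F,E], logical=[E,A,B,C,D,F]
After op 6 (replace(4, 'n')): offset=5, physical=[A,B,C,n,F,E], logical=[E,A,B,C,n,F]
After op 7 (swap(3, 0)): offset=5, physical=[A,B,E,n,F,C], logical=[C,A,B,E,n,F]
After op 8 (rotate(-1)): offset=4, physical=[A,B,E,n,F,C], logical=[F,C,A,B,E,n]
After op 9 (rotate(-3)): offset=1, physical=[A,B,E,n,F,C], logical=[B,E,n,F,C,A]
After op 10 (swap(3, 1)): offset=1, physical=[A,B,F,n,E,C], logical=[B,F,n,E,C,A]
After op 11 (replace(0, 'i')): offset=1, physical=[A,i,F,n,E,C], logical=[i,F,n,E,C,A]

Answer: 1 i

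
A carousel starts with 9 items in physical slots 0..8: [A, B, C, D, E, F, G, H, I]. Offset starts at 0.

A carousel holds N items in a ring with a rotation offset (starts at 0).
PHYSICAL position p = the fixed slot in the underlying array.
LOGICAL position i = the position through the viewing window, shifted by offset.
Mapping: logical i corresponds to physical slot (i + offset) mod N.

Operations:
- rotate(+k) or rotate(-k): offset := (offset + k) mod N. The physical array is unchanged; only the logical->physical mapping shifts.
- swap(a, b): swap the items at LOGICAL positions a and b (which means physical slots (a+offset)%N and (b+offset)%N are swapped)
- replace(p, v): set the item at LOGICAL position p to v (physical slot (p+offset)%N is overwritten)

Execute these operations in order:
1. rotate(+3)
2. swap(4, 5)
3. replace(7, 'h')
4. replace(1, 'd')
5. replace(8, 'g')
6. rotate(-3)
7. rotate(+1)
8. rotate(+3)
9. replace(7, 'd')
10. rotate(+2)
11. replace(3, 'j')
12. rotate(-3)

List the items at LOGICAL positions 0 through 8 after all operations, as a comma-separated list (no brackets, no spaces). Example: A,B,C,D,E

Answer: D,d,F,G,I,H,j,h,d

Derivation:
After op 1 (rotate(+3)): offset=3, physical=[A,B,C,D,E,F,G,H,I], logical=[D,E,F,G,H,I,A,B,C]
After op 2 (swap(4, 5)): offset=3, physical=[A,B,C,D,E,F,G,I,H], logical=[D,E,F,G,I,H,A,B,C]
After op 3 (replace(7, 'h')): offset=3, physical=[A,h,C,D,E,F,G,I,H], logical=[D,E,F,G,I,H,A,h,C]
After op 4 (replace(1, 'd')): offset=3, physical=[A,h,C,D,d,F,G,I,H], logical=[D,d,F,G,I,H,A,h,C]
After op 5 (replace(8, 'g')): offset=3, physical=[A,h,g,D,d,F,G,I,H], logical=[D,d,F,G,I,H,A,h,g]
After op 6 (rotate(-3)): offset=0, physical=[A,h,g,D,d,F,G,I,H], logical=[A,h,g,D,d,F,G,I,H]
After op 7 (rotate(+1)): offset=1, physical=[A,h,g,D,d,F,G,I,H], logical=[h,g,D,d,F,G,I,H,A]
After op 8 (rotate(+3)): offset=4, physical=[A,h,g,D,d,F,G,I,H], logical=[d,F,G,I,H,A,h,g,D]
After op 9 (replace(7, 'd')): offset=4, physical=[A,h,d,D,d,F,G,I,H], logical=[d,F,G,I,H,A,h,d,D]
After op 10 (rotate(+2)): offset=6, physical=[A,h,d,D,d,F,G,I,H], logical=[G,I,H,A,h,d,D,d,F]
After op 11 (replace(3, 'j')): offset=6, physical=[j,h,d,D,d,F,G,I,H], logical=[G,I,H,j,h,d,D,d,F]
After op 12 (rotate(-3)): offset=3, physical=[j,h,d,D,d,F,G,I,H], logical=[D,d,F,G,I,H,j,h,d]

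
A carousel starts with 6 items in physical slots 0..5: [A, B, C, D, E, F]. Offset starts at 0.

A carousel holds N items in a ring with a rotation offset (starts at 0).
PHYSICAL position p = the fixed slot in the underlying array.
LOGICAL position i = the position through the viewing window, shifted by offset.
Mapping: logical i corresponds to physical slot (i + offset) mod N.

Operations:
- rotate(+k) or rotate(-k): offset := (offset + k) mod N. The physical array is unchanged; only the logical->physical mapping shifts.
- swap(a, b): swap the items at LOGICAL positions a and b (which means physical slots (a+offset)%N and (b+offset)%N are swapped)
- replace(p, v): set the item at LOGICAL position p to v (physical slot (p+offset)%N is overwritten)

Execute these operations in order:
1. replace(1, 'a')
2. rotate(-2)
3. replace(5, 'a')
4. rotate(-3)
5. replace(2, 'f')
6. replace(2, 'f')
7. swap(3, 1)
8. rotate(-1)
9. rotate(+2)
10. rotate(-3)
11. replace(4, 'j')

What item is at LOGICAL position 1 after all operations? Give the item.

After op 1 (replace(1, 'a')): offset=0, physical=[A,a,C,D,E,F], logical=[A,a,C,D,E,F]
After op 2 (rotate(-2)): offset=4, physical=[A,a,C,D,E,F], logical=[E,F,A,a,C,D]
After op 3 (replace(5, 'a')): offset=4, physical=[A,a,C,a,E,F], logical=[E,F,A,a,C,a]
After op 4 (rotate(-3)): offset=1, physical=[A,a,C,a,E,F], logical=[a,C,a,E,F,A]
After op 5 (replace(2, 'f')): offset=1, physical=[A,a,C,f,E,F], logical=[a,C,f,E,F,A]
After op 6 (replace(2, 'f')): offset=1, physical=[A,a,C,f,E,F], logical=[a,C,f,E,F,A]
After op 7 (swap(3, 1)): offset=1, physical=[A,a,E,f,C,F], logical=[a,E,f,C,F,A]
After op 8 (rotate(-1)): offset=0, physical=[A,a,E,f,C,F], logical=[A,a,E,f,C,F]
After op 9 (rotate(+2)): offset=2, physical=[A,a,E,f,C,F], logical=[E,f,C,F,A,a]
After op 10 (rotate(-3)): offset=5, physical=[A,a,E,f,C,F], logical=[F,A,a,E,f,C]
After op 11 (replace(4, 'j')): offset=5, physical=[A,a,E,j,C,F], logical=[F,A,a,E,j,C]

Answer: A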